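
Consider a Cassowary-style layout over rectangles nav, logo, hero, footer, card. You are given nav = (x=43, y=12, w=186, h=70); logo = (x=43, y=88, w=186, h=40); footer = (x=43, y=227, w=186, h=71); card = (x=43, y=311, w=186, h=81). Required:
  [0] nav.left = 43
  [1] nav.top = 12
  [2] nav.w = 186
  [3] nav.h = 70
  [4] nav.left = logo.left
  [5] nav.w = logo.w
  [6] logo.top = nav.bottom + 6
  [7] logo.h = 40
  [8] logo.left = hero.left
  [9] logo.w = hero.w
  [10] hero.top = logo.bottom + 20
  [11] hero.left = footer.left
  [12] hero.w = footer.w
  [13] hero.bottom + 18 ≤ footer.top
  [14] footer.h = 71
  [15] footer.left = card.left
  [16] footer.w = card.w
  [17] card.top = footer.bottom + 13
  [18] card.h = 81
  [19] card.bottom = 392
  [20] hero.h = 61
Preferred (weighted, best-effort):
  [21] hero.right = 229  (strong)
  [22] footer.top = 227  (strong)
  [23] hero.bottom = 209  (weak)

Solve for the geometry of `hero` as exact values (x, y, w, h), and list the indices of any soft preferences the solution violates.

hero = (x=43, y=148, w=186, h=61)
violated soft preferences: none

1. hero.x = 43  [logo.left = hero.left]
2. hero.w = 186  [logo.w = hero.w]
3. hero.y = 148  [hero.top = logo.bottom + 20]
4. hero.h = 61  [hero.h = 61]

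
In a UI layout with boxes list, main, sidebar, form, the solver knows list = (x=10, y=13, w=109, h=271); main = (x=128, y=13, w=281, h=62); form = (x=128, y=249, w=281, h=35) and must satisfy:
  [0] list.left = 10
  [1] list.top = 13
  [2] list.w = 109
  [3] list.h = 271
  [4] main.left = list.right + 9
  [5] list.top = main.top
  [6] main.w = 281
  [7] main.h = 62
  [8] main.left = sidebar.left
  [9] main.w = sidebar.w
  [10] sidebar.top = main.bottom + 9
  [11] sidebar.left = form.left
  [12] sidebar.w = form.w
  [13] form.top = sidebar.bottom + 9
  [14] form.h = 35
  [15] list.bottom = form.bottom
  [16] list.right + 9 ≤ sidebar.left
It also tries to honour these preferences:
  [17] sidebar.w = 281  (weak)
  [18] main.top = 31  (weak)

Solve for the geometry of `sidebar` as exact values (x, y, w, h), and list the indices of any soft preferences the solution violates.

1. sidebar.x = 128  [main.left = sidebar.left]
2. sidebar.w = 281  [main.w = sidebar.w]
3. sidebar.y = 84  [sidebar.top = main.bottom + 9]
4. sidebar.h = 156  [form.top = sidebar.bottom + 9]

sidebar = (x=128, y=84, w=281, h=156)
violated soft preferences: 18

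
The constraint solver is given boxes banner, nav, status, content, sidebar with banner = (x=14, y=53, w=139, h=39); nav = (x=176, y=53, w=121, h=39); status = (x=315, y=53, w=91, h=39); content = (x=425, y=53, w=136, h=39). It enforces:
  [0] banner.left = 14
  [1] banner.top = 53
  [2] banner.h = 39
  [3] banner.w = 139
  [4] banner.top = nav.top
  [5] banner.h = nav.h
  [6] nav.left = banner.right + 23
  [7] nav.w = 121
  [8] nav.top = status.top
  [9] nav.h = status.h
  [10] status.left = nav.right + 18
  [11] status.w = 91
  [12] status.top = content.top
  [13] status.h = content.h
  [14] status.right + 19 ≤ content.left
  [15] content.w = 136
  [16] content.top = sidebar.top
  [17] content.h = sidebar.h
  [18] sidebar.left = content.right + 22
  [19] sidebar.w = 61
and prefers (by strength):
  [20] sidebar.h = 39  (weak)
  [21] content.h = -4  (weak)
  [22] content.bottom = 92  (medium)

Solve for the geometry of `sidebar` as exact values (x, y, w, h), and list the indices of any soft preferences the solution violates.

sidebar = (x=583, y=53, w=61, h=39)
violated soft preferences: 21

1. sidebar.y = 53  [content.top = sidebar.top]
2. sidebar.h = 39  [content.h = sidebar.h]
3. sidebar.x = 583  [sidebar.left = content.right + 22]
4. sidebar.w = 61  [sidebar.w = 61]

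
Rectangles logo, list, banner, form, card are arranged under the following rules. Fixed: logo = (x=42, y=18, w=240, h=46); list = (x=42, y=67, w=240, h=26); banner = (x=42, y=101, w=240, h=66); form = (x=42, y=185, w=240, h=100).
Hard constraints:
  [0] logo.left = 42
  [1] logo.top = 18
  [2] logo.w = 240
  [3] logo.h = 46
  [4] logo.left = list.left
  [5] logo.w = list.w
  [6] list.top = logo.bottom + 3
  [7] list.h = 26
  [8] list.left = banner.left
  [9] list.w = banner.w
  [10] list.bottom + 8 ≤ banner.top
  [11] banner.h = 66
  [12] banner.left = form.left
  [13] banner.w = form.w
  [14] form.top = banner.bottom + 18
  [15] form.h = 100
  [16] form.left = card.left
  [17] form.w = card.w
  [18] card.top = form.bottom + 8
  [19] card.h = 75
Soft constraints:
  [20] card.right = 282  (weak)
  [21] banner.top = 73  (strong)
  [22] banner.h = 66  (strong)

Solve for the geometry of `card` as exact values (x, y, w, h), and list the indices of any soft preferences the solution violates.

card = (x=42, y=293, w=240, h=75)
violated soft preferences: 21

1. card.x = 42  [form.left = card.left]
2. card.w = 240  [form.w = card.w]
3. card.y = 293  [card.top = form.bottom + 8]
4. card.h = 75  [card.h = 75]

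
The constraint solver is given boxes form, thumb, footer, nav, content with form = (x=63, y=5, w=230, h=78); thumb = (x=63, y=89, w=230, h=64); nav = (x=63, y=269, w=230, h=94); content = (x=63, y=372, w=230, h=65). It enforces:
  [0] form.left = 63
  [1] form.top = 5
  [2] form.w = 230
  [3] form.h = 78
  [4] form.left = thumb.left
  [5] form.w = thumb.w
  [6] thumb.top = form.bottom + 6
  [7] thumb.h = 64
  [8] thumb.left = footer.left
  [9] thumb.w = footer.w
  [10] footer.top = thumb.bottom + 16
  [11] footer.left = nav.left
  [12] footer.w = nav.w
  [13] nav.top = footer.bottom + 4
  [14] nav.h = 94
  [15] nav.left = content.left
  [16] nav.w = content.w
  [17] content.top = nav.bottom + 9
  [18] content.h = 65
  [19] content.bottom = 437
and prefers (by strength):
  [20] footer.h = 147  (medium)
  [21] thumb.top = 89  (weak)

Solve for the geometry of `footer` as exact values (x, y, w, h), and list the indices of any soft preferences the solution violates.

1. footer.x = 63  [thumb.left = footer.left]
2. footer.w = 230  [thumb.w = footer.w]
3. footer.y = 169  [footer.top = thumb.bottom + 16]
4. footer.h = 96  [nav.top = footer.bottom + 4]

footer = (x=63, y=169, w=230, h=96)
violated soft preferences: 20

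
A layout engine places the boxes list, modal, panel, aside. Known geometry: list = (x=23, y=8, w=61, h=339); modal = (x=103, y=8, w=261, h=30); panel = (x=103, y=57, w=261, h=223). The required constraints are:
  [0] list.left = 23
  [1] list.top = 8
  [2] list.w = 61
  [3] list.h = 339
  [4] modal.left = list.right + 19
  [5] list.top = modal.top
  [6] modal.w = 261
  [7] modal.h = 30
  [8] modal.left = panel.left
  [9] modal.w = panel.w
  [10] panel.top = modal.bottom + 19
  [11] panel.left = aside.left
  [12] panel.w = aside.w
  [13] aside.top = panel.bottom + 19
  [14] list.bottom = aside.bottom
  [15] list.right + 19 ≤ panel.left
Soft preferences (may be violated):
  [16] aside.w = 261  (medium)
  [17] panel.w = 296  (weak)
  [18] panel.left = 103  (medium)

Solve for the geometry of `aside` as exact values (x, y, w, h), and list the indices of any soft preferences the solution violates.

aside = (x=103, y=299, w=261, h=48)
violated soft preferences: 17

1. aside.x = 103  [panel.left = aside.left]
2. aside.w = 261  [panel.w = aside.w]
3. aside.y = 299  [aside.top = panel.bottom + 19]
4. aside.h = 48  [list.bottom = aside.bottom]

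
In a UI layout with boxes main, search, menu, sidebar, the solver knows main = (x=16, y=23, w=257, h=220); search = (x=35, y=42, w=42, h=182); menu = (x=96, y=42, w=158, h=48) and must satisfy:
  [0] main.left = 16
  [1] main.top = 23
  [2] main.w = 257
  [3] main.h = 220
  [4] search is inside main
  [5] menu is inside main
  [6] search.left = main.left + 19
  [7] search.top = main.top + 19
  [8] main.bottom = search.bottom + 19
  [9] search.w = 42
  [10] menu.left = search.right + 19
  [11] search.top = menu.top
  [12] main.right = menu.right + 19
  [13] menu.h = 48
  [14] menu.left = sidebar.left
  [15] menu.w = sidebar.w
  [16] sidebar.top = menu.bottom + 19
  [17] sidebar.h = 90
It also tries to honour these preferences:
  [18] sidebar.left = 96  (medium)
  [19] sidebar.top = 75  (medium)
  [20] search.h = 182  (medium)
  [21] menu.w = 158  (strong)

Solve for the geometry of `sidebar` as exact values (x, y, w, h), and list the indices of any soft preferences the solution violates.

sidebar = (x=96, y=109, w=158, h=90)
violated soft preferences: 19

1. sidebar.x = 96  [menu.left = sidebar.left]
2. sidebar.w = 158  [menu.w = sidebar.w]
3. sidebar.y = 109  [sidebar.top = menu.bottom + 19]
4. sidebar.h = 90  [sidebar.h = 90]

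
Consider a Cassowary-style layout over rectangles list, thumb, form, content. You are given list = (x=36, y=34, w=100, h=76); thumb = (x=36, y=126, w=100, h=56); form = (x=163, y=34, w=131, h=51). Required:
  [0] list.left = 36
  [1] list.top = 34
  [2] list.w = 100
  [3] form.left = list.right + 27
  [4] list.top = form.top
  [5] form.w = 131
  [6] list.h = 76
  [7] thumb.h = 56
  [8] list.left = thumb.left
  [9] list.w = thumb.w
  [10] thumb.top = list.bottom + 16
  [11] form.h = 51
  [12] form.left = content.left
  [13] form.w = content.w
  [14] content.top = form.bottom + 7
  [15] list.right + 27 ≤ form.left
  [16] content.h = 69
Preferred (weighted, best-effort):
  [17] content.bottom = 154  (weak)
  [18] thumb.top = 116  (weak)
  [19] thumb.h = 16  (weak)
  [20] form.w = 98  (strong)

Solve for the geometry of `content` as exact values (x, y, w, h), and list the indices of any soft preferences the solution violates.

1. content.x = 163  [form.left = content.left]
2. content.w = 131  [form.w = content.w]
3. content.y = 92  [content.top = form.bottom + 7]
4. content.h = 69  [content.h = 69]

content = (x=163, y=92, w=131, h=69)
violated soft preferences: 17, 18, 19, 20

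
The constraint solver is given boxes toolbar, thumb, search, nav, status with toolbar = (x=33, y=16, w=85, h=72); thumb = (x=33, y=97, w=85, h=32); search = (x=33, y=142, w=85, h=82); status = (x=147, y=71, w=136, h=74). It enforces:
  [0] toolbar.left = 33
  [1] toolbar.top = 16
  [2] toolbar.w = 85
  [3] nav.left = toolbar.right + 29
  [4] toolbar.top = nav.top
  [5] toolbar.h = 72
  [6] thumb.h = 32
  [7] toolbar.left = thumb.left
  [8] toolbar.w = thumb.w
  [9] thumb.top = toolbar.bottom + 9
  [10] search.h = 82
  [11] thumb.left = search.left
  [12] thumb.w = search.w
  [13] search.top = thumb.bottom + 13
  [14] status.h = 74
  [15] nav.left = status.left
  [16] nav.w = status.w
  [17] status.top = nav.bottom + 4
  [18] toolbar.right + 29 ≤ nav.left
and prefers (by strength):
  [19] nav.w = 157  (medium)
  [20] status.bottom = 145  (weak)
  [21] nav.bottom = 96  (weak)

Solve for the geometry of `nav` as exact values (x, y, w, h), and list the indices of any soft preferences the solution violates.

1. nav.x = 147  [nav.left = toolbar.right + 29]
2. nav.y = 16  [toolbar.top = nav.top]
3. nav.w = 136  [nav.w = status.w]
4. nav.h = 51  [status.top = nav.bottom + 4]

nav = (x=147, y=16, w=136, h=51)
violated soft preferences: 19, 21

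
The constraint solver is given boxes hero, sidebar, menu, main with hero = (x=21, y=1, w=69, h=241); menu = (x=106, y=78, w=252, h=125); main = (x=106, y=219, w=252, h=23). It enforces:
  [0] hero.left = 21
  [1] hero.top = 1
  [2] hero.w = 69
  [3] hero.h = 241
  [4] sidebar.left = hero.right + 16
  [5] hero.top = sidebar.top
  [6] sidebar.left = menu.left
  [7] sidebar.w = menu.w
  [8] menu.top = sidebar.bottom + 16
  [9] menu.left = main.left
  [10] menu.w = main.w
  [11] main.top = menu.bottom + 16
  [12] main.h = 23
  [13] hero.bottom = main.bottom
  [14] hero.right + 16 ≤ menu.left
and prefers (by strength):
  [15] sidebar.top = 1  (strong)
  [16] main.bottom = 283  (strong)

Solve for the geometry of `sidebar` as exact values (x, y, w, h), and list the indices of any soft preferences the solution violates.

1. sidebar.x = 106  [sidebar.left = hero.right + 16]
2. sidebar.y = 1  [hero.top = sidebar.top]
3. sidebar.w = 252  [sidebar.w = menu.w]
4. sidebar.h = 61  [menu.top = sidebar.bottom + 16]

sidebar = (x=106, y=1, w=252, h=61)
violated soft preferences: 16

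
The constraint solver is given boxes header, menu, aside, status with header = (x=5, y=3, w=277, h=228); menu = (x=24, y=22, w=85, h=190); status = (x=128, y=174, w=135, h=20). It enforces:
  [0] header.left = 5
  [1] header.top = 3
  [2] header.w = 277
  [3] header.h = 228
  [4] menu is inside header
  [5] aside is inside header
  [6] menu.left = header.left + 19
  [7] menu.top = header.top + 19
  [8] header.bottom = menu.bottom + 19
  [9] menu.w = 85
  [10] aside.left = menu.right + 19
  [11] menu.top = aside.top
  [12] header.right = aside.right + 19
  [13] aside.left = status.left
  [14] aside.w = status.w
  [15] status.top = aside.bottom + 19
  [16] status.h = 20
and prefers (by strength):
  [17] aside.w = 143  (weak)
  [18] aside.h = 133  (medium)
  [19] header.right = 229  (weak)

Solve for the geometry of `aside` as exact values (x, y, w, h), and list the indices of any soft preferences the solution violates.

aside = (x=128, y=22, w=135, h=133)
violated soft preferences: 17, 19

1. aside.x = 128  [aside.left = menu.right + 19]
2. aside.y = 22  [menu.top = aside.top]
3. aside.w = 135  [header.right = aside.right + 19]
4. aside.h = 133  [status.top = aside.bottom + 19]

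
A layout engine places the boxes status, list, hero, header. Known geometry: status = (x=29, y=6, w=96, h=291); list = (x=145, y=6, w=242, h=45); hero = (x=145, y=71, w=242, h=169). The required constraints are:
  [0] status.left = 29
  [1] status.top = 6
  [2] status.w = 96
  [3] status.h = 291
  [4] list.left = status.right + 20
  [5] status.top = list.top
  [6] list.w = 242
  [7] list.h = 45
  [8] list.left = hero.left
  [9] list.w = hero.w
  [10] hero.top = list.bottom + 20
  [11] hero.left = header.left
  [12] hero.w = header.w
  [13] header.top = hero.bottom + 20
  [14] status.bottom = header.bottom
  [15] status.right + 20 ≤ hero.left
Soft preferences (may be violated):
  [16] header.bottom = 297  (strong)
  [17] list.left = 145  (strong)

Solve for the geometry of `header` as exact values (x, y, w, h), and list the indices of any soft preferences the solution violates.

header = (x=145, y=260, w=242, h=37)
violated soft preferences: none

1. header.x = 145  [hero.left = header.left]
2. header.w = 242  [hero.w = header.w]
3. header.y = 260  [header.top = hero.bottom + 20]
4. header.h = 37  [status.bottom = header.bottom]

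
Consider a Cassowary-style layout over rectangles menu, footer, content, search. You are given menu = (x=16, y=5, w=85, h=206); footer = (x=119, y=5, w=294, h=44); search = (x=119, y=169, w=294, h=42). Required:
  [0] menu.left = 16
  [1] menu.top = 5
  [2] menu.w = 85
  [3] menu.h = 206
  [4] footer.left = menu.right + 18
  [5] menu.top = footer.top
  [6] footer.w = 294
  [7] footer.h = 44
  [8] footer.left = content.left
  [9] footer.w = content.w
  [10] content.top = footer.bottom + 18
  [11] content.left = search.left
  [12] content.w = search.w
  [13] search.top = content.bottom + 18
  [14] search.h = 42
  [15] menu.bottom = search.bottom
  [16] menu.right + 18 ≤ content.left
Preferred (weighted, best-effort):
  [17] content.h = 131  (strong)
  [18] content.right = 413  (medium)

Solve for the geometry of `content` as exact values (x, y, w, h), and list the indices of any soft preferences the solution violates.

content = (x=119, y=67, w=294, h=84)
violated soft preferences: 17

1. content.x = 119  [footer.left = content.left]
2. content.w = 294  [footer.w = content.w]
3. content.y = 67  [content.top = footer.bottom + 18]
4. content.h = 84  [search.top = content.bottom + 18]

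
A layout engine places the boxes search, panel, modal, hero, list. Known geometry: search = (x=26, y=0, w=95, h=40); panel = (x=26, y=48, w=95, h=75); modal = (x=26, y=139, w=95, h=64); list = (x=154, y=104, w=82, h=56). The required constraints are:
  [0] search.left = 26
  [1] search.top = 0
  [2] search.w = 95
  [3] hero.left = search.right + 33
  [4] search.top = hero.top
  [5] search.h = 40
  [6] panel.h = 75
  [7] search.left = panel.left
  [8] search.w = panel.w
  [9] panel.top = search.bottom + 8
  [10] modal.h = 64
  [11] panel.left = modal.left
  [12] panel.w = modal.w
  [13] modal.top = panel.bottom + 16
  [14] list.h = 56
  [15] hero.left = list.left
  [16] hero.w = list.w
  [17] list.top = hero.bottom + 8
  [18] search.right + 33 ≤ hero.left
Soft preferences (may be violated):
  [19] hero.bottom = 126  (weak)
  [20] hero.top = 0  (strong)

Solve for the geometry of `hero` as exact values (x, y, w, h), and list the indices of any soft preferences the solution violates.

1. hero.x = 154  [hero.left = search.right + 33]
2. hero.y = 0  [search.top = hero.top]
3. hero.w = 82  [hero.w = list.w]
4. hero.h = 96  [list.top = hero.bottom + 8]

hero = (x=154, y=0, w=82, h=96)
violated soft preferences: 19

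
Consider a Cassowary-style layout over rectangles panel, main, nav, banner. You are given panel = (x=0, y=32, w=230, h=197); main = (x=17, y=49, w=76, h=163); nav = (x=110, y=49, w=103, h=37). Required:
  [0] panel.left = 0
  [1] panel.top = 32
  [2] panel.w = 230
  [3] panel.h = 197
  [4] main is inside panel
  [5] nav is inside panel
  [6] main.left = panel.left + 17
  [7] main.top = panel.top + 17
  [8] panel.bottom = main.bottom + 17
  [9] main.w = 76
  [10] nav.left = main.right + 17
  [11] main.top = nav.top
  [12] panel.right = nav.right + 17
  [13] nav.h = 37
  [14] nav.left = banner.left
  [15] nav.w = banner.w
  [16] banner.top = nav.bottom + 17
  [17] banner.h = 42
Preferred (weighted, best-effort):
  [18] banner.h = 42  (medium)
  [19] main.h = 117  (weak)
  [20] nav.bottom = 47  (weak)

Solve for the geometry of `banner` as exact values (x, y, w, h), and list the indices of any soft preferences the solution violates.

banner = (x=110, y=103, w=103, h=42)
violated soft preferences: 19, 20

1. banner.x = 110  [nav.left = banner.left]
2. banner.w = 103  [nav.w = banner.w]
3. banner.y = 103  [banner.top = nav.bottom + 17]
4. banner.h = 42  [banner.h = 42]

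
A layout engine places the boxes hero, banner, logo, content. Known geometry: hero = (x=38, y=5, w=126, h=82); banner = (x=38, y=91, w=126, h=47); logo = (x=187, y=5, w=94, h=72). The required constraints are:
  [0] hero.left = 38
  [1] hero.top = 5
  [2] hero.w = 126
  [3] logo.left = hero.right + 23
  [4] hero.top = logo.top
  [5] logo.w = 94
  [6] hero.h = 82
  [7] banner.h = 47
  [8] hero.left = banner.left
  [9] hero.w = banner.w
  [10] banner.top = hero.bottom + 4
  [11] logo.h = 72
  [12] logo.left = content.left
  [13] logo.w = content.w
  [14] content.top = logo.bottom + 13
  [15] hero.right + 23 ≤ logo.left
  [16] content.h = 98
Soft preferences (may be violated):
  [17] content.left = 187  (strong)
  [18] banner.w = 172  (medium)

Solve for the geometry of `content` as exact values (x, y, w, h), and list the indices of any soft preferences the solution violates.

content = (x=187, y=90, w=94, h=98)
violated soft preferences: 18

1. content.x = 187  [logo.left = content.left]
2. content.w = 94  [logo.w = content.w]
3. content.y = 90  [content.top = logo.bottom + 13]
4. content.h = 98  [content.h = 98]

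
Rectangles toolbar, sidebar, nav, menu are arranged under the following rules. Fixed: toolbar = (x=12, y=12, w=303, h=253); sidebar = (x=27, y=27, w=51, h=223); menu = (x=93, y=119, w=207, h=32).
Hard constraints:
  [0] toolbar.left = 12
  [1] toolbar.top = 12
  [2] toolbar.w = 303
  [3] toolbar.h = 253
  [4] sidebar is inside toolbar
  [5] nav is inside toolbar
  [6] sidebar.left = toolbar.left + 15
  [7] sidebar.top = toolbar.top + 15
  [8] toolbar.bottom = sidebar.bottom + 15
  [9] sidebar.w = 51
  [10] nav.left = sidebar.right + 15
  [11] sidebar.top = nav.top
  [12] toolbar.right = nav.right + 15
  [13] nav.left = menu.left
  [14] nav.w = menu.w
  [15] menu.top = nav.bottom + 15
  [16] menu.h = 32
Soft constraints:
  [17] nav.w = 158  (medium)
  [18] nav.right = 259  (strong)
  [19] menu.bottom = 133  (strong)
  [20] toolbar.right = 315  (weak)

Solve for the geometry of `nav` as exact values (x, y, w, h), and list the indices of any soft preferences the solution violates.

nav = (x=93, y=27, w=207, h=77)
violated soft preferences: 17, 18, 19

1. nav.x = 93  [nav.left = sidebar.right + 15]
2. nav.y = 27  [sidebar.top = nav.top]
3. nav.w = 207  [toolbar.right = nav.right + 15]
4. nav.h = 77  [menu.top = nav.bottom + 15]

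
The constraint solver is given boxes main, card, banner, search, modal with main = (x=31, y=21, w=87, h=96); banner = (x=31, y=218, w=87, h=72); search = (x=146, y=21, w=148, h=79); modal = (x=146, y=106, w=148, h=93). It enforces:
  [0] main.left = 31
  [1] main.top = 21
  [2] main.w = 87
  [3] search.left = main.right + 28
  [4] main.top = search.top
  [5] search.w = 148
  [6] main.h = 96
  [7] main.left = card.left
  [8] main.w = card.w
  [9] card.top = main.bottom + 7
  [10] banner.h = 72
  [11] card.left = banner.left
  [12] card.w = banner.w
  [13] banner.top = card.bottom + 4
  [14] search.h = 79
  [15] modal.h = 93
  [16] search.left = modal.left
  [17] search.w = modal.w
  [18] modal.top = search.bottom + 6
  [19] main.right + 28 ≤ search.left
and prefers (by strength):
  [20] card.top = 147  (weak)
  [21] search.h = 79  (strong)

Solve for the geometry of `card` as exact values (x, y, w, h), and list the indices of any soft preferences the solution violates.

1. card.x = 31  [main.left = card.left]
2. card.w = 87  [main.w = card.w]
3. card.y = 124  [card.top = main.bottom + 7]
4. card.h = 90  [banner.top = card.bottom + 4]

card = (x=31, y=124, w=87, h=90)
violated soft preferences: 20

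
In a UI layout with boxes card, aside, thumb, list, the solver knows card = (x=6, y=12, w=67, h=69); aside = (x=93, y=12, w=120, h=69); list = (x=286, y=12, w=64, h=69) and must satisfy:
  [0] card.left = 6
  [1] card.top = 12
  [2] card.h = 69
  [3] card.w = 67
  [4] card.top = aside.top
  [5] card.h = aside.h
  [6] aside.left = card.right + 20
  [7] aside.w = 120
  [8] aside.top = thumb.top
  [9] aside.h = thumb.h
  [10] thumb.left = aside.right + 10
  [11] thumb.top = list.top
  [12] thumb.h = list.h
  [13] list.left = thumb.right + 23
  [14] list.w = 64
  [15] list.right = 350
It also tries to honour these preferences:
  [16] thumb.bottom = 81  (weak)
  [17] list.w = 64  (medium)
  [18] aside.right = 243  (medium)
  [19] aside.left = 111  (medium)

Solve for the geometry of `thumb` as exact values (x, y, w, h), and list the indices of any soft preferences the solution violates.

thumb = (x=223, y=12, w=40, h=69)
violated soft preferences: 18, 19

1. thumb.y = 12  [aside.top = thumb.top]
2. thumb.h = 69  [aside.h = thumb.h]
3. thumb.x = 223  [thumb.left = aside.right + 10]
4. thumb.w = 40  [list.left = thumb.right + 23]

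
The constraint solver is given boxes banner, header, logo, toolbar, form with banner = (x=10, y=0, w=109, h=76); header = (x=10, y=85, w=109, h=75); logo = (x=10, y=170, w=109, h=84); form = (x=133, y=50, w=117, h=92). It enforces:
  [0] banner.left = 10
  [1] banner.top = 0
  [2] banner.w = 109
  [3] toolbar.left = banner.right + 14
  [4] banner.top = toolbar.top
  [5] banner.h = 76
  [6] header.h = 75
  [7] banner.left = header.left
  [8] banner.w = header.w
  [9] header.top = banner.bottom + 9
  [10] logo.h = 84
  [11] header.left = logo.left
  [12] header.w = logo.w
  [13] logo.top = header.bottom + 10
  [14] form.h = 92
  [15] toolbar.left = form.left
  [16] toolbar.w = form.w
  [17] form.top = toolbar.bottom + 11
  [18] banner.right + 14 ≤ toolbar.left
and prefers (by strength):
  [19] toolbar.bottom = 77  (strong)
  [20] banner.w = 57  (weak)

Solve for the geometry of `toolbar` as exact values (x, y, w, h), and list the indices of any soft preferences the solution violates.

toolbar = (x=133, y=0, w=117, h=39)
violated soft preferences: 19, 20

1. toolbar.x = 133  [toolbar.left = banner.right + 14]
2. toolbar.y = 0  [banner.top = toolbar.top]
3. toolbar.w = 117  [toolbar.w = form.w]
4. toolbar.h = 39  [form.top = toolbar.bottom + 11]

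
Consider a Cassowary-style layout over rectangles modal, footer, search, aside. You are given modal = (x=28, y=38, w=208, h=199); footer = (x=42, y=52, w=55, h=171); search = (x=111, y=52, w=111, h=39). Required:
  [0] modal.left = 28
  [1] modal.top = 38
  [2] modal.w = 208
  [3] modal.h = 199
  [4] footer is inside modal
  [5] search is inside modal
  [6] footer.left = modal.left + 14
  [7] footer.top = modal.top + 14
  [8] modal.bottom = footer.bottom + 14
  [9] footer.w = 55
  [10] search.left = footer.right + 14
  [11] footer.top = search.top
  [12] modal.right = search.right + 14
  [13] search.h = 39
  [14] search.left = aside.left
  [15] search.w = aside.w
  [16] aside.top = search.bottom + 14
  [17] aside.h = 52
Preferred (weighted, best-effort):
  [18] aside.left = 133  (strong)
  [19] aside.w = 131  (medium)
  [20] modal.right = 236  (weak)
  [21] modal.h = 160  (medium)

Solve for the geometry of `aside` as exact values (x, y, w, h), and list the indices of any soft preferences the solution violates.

aside = (x=111, y=105, w=111, h=52)
violated soft preferences: 18, 19, 21

1. aside.x = 111  [search.left = aside.left]
2. aside.w = 111  [search.w = aside.w]
3. aside.y = 105  [aside.top = search.bottom + 14]
4. aside.h = 52  [aside.h = 52]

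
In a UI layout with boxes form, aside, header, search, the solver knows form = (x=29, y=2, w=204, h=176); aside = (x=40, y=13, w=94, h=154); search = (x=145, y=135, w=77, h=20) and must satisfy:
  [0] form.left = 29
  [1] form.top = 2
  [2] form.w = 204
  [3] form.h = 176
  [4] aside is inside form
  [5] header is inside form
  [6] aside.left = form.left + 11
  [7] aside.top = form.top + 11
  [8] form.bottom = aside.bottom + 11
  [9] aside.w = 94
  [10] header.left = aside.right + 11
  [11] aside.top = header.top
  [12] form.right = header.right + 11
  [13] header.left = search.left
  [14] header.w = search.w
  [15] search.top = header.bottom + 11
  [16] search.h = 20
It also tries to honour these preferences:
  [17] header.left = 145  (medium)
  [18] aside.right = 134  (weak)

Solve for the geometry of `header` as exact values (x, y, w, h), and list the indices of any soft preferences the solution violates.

header = (x=145, y=13, w=77, h=111)
violated soft preferences: none

1. header.x = 145  [header.left = aside.right + 11]
2. header.y = 13  [aside.top = header.top]
3. header.w = 77  [form.right = header.right + 11]
4. header.h = 111  [search.top = header.bottom + 11]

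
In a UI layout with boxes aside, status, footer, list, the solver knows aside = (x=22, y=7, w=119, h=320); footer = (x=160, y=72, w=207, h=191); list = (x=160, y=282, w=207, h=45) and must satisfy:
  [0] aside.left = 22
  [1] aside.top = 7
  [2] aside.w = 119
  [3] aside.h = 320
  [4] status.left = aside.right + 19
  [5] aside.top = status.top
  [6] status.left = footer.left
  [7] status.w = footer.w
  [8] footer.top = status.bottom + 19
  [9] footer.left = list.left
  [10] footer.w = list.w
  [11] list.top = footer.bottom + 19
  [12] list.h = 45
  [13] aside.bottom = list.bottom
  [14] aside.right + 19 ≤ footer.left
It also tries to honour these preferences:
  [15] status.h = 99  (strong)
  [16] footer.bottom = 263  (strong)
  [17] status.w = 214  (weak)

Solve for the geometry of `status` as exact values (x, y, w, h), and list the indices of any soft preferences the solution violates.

status = (x=160, y=7, w=207, h=46)
violated soft preferences: 15, 17

1. status.x = 160  [status.left = aside.right + 19]
2. status.y = 7  [aside.top = status.top]
3. status.w = 207  [status.w = footer.w]
4. status.h = 46  [footer.top = status.bottom + 19]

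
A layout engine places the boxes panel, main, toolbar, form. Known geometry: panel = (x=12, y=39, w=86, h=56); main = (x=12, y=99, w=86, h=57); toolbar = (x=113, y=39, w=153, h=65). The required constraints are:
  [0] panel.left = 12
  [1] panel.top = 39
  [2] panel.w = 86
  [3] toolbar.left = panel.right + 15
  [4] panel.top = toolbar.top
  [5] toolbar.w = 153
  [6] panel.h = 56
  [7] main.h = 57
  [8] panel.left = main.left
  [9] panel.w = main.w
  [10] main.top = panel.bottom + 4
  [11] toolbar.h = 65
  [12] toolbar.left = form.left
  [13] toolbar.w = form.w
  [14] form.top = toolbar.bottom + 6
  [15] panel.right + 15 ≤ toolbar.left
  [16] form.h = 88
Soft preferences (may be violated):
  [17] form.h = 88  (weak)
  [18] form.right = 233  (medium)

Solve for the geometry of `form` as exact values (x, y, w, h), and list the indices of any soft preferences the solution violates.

form = (x=113, y=110, w=153, h=88)
violated soft preferences: 18

1. form.x = 113  [toolbar.left = form.left]
2. form.w = 153  [toolbar.w = form.w]
3. form.y = 110  [form.top = toolbar.bottom + 6]
4. form.h = 88  [form.h = 88]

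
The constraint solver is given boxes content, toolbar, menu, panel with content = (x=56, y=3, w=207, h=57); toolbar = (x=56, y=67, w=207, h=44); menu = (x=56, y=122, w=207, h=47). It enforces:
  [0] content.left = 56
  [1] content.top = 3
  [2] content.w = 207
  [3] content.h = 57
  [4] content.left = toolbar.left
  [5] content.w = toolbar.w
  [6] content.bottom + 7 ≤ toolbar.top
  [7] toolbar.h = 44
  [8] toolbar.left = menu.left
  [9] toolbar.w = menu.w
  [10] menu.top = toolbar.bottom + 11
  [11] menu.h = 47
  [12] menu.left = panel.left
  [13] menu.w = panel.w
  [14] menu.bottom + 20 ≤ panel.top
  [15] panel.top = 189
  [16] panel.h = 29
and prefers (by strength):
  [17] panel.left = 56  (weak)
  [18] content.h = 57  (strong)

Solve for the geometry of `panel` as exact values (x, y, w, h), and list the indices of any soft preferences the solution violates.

1. panel.x = 56  [menu.left = panel.left]
2. panel.w = 207  [menu.w = panel.w]
3. panel.y = 189  [panel.top = 189]
4. panel.h = 29  [panel.h = 29]

panel = (x=56, y=189, w=207, h=29)
violated soft preferences: none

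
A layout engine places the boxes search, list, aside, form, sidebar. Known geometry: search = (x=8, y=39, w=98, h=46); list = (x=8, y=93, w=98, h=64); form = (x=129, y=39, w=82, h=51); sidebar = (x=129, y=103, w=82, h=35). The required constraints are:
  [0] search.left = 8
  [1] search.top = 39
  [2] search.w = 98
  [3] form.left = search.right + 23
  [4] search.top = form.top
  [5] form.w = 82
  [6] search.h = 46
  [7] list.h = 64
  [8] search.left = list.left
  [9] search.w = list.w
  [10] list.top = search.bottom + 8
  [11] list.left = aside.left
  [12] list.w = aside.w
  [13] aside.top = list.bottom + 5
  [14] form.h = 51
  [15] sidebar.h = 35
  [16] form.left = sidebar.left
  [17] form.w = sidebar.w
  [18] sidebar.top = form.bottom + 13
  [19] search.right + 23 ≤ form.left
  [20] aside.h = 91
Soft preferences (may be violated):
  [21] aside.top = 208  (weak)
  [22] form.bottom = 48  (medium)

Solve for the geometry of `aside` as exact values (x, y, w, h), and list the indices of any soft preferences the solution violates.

aside = (x=8, y=162, w=98, h=91)
violated soft preferences: 21, 22

1. aside.x = 8  [list.left = aside.left]
2. aside.w = 98  [list.w = aside.w]
3. aside.y = 162  [aside.top = list.bottom + 5]
4. aside.h = 91  [aside.h = 91]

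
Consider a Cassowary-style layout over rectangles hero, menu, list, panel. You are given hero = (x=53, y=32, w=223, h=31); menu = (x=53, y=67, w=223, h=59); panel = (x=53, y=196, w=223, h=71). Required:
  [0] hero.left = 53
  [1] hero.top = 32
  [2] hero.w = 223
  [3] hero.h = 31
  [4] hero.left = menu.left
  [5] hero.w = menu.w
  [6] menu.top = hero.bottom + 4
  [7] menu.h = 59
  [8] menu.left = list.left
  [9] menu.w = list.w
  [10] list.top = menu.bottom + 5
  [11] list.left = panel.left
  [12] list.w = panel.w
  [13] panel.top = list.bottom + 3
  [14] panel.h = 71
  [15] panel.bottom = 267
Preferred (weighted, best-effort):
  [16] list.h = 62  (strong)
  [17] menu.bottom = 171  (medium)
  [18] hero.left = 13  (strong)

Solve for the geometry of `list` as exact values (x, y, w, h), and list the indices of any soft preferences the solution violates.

1. list.x = 53  [menu.left = list.left]
2. list.w = 223  [menu.w = list.w]
3. list.y = 131  [list.top = menu.bottom + 5]
4. list.h = 62  [panel.top = list.bottom + 3]

list = (x=53, y=131, w=223, h=62)
violated soft preferences: 17, 18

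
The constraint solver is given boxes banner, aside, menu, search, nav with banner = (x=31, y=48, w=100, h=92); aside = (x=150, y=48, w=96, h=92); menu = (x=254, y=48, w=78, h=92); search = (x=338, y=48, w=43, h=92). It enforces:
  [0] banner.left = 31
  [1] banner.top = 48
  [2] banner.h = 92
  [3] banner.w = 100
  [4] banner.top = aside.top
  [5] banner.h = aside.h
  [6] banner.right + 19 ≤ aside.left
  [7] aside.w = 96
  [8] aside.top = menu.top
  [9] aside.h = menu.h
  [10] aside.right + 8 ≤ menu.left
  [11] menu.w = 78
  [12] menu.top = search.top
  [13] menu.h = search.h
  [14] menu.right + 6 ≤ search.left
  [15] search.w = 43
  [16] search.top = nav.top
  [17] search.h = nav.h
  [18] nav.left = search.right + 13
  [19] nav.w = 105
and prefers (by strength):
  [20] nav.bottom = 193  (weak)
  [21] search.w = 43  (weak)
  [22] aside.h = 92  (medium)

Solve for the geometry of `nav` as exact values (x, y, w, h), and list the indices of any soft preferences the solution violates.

1. nav.y = 48  [search.top = nav.top]
2. nav.h = 92  [search.h = nav.h]
3. nav.x = 394  [nav.left = search.right + 13]
4. nav.w = 105  [nav.w = 105]

nav = (x=394, y=48, w=105, h=92)
violated soft preferences: 20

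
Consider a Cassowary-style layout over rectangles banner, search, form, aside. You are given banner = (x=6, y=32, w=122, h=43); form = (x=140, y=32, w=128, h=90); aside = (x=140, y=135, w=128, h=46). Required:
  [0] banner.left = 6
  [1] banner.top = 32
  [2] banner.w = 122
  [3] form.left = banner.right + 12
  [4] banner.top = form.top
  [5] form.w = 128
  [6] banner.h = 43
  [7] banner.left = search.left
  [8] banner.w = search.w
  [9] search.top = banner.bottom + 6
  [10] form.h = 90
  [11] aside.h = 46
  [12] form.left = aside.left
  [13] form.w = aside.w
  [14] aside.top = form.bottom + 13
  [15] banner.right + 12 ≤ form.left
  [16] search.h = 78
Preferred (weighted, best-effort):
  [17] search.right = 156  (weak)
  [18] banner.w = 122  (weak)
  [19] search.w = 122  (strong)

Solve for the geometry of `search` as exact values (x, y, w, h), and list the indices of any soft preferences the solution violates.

search = (x=6, y=81, w=122, h=78)
violated soft preferences: 17

1. search.x = 6  [banner.left = search.left]
2. search.w = 122  [banner.w = search.w]
3. search.y = 81  [search.top = banner.bottom + 6]
4. search.h = 78  [search.h = 78]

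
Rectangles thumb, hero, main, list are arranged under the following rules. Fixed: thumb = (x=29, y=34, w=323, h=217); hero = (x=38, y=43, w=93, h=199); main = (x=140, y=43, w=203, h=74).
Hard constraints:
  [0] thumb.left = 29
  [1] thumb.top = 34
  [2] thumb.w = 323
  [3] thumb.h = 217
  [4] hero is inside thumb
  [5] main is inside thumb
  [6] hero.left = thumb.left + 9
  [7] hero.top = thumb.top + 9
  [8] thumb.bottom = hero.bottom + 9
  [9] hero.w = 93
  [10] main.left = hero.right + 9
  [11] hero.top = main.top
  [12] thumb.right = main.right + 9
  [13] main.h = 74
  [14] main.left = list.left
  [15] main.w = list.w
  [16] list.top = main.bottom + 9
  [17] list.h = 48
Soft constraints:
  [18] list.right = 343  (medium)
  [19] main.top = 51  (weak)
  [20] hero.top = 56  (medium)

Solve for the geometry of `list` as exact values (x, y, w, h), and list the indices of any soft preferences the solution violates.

1. list.x = 140  [main.left = list.left]
2. list.w = 203  [main.w = list.w]
3. list.y = 126  [list.top = main.bottom + 9]
4. list.h = 48  [list.h = 48]

list = (x=140, y=126, w=203, h=48)
violated soft preferences: 19, 20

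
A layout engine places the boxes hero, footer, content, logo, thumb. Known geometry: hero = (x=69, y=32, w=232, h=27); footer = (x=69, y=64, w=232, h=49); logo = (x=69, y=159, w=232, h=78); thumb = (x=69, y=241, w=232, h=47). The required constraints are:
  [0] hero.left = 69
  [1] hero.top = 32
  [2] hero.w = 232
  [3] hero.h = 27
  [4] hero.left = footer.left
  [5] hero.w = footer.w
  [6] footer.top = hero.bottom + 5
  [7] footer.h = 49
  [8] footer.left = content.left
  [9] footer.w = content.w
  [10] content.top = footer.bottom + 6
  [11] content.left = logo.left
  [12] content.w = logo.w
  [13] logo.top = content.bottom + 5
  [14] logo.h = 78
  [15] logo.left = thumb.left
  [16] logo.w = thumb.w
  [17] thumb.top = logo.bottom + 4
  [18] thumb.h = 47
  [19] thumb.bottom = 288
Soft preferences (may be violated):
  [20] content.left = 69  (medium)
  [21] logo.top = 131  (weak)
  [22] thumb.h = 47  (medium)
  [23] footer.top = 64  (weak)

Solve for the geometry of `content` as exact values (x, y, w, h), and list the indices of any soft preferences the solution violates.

1. content.x = 69  [footer.left = content.left]
2. content.w = 232  [footer.w = content.w]
3. content.y = 119  [content.top = footer.bottom + 6]
4. content.h = 35  [logo.top = content.bottom + 5]

content = (x=69, y=119, w=232, h=35)
violated soft preferences: 21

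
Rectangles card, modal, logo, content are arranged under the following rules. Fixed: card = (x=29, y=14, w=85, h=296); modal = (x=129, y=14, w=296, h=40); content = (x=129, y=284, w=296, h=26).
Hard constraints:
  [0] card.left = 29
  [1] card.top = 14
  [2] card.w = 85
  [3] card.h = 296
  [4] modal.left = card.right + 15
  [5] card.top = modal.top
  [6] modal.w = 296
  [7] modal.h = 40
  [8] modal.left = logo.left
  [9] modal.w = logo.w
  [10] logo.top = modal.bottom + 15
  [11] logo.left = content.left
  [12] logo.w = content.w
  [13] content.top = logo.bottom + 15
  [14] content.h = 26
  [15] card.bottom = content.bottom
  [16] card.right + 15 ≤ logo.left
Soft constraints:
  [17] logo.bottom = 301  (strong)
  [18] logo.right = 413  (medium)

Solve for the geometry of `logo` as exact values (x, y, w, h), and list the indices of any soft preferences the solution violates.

1. logo.x = 129  [modal.left = logo.left]
2. logo.w = 296  [modal.w = logo.w]
3. logo.y = 69  [logo.top = modal.bottom + 15]
4. logo.h = 200  [content.top = logo.bottom + 15]

logo = (x=129, y=69, w=296, h=200)
violated soft preferences: 17, 18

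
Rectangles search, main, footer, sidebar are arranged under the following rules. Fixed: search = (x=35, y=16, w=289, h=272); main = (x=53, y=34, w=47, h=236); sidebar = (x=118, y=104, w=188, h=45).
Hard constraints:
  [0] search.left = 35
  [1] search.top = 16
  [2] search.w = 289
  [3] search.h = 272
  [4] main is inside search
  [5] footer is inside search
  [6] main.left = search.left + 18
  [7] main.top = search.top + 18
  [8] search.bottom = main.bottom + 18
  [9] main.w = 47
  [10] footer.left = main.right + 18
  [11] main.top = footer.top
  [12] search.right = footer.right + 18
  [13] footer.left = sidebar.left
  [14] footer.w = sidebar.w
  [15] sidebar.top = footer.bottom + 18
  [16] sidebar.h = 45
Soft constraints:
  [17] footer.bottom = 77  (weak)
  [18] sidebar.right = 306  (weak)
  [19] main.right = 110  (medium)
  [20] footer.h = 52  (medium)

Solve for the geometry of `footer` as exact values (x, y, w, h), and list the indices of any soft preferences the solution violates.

1. footer.x = 118  [footer.left = main.right + 18]
2. footer.y = 34  [main.top = footer.top]
3. footer.w = 188  [search.right = footer.right + 18]
4. footer.h = 52  [sidebar.top = footer.bottom + 18]

footer = (x=118, y=34, w=188, h=52)
violated soft preferences: 17, 19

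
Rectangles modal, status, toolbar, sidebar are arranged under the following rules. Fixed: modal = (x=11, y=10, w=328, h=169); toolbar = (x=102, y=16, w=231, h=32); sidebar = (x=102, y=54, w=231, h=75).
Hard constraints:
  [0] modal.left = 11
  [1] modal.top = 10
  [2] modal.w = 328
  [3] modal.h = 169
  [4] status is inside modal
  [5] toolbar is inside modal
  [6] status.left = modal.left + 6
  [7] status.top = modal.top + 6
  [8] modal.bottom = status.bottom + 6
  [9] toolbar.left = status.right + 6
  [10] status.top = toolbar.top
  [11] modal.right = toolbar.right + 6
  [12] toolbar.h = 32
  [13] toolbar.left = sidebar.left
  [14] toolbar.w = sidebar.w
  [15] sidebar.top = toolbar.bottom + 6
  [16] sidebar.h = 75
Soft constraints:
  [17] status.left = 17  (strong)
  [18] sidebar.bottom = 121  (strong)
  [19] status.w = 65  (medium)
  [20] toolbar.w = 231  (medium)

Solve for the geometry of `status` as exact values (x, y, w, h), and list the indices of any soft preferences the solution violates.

status = (x=17, y=16, w=79, h=157)
violated soft preferences: 18, 19

1. status.x = 17  [status.left = modal.left + 6]
2. status.y = 16  [status.top = modal.top + 6]
3. status.h = 157  [modal.bottom = status.bottom + 6]
4. status.w = 79  [toolbar.left = status.right + 6]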